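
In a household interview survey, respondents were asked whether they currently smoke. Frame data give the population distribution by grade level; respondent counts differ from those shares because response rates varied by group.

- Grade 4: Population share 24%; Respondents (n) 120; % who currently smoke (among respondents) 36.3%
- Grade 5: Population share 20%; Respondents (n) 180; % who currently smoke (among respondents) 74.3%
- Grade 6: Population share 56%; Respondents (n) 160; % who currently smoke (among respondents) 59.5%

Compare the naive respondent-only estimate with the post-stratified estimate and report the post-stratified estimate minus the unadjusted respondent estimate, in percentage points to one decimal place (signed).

-2.3 percentage points

Naive respondent-only estimate (weights = respondent counts):
  (120/460)×36.3 + (180/460)×74.3 + (160/460)×59.5 = 59.2391%
Post-stratified estimate weights by population shares:
  0.24×36.3 + 0.2×74.3 + 0.56×59.5 = 56.892%
Difference = 56.892 − 59.2391 = -2.3471 pp.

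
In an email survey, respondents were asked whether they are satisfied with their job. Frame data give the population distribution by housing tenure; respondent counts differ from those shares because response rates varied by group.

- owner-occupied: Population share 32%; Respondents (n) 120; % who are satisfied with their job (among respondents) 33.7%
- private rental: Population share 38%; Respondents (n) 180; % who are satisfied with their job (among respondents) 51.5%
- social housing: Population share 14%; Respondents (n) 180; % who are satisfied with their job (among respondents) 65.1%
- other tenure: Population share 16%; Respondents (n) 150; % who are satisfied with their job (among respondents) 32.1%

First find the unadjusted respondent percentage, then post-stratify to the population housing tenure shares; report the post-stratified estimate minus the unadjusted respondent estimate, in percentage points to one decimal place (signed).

Unadjusted (pooled respondent) estimate weights by respondent counts:
  (120/630)×33.7 + (180/630)×51.5 + (180/630)×65.1 + (150/630)×32.1 = 47.3762%
Post-stratified estimate weights by population shares:
  0.32×33.7 + 0.38×51.5 + 0.14×65.1 + 0.16×32.1 = 44.604%
Difference = 44.604 − 47.3762 = -2.7722 pp.

-2.8 percentage points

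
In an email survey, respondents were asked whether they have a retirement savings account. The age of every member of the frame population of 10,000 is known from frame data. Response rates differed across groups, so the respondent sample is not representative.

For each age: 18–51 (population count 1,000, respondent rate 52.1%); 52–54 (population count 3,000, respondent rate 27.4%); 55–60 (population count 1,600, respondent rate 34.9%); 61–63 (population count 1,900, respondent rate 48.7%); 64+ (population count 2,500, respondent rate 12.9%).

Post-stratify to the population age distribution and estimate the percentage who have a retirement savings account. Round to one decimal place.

Reweight to the known age distribution:
  18–51: (1,000/10,000) × 52.1 = 5.21
  52–54: (3,000/10,000) × 27.4 = 8.22
  55–60: (1,600/10,000) × 34.9 = 5.584
  61–63: (1,900/10,000) × 48.7 = 9.253
  64+: (2,500/10,000) × 12.9 = 3.225
Post-stratified estimate = 31.492 → 31.5%.

31.5%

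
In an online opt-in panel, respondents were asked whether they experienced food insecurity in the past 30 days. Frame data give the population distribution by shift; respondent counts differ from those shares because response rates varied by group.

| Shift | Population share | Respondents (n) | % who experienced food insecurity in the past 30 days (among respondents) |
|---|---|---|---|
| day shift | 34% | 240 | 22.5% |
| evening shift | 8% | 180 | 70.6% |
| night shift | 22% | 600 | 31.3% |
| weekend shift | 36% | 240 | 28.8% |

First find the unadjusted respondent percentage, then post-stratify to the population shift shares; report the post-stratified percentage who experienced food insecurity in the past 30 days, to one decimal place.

30.6%

Without adjustment, the pooled respondent share is:
  (240/1260)×22.5 + (180/1260)×70.6 + (600/1260)×31.3 + (240/1260)×28.8 = 34.7619%
Post-stratified estimate weights by population shares:
  0.34×22.5 + 0.08×70.6 + 0.22×31.3 + 0.36×28.8 = 30.552%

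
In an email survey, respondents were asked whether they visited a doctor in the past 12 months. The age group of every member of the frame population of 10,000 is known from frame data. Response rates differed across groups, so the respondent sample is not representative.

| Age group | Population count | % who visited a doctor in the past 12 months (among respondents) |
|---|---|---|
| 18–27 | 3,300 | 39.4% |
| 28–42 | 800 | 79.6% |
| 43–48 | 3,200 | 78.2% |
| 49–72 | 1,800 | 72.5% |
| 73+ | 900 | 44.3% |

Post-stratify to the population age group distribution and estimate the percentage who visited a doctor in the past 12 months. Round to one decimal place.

61.4%

Weight each group's respondent value by its population share:
  18–27: (3,300/10,000) × 39.4 = 13.002
  28–42: (800/10,000) × 79.6 = 6.368
  43–48: (3,200/10,000) × 78.2 = 25.024
  49–72: (1,800/10,000) × 72.5 = 13.05
  73+: (900/10,000) × 44.3 = 3.987
Post-stratified estimate = 61.431 → 61.4%.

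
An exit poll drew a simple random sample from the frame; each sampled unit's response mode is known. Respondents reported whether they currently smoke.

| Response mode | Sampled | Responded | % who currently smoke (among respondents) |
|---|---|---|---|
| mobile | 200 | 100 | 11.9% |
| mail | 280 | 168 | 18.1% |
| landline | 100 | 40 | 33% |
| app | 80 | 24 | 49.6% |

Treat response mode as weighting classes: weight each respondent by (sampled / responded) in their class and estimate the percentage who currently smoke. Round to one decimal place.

Class response rates: mobile 100/200 = 50%, mail 168/280 = 60%, landline 40/100 = 40%, app 24/80 = 30%.
With weight = n_sampled/n_responded per class, the weighted class total is n_sampled:
  mobile: 200 × 11.9 = 2380
  mail: 280 × 18.1 = 5068
  landline: 100 × 33 = 3300
  app: 80 × 49.6 = 3968
Adjusted estimate = 14,716 / 660 = 22.297 → 22.3%.

22.3%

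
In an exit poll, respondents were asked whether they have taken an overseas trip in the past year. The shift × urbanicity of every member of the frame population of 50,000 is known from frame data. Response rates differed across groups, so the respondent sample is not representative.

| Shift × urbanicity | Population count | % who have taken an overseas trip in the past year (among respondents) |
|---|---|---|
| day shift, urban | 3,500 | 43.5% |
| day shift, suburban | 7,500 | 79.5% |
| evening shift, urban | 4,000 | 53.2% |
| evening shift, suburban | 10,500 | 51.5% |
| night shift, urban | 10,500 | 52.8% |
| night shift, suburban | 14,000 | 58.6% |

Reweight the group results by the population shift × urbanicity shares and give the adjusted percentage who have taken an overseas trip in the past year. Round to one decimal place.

57.5%

Each cell contributes population-share × respondent value:
  day shift, urban: (3,500/50,000) × 43.5 = 3.045
  day shift, suburban: (7,500/50,000) × 79.5 = 11.925
  evening shift, urban: (4,000/50,000) × 53.2 = 4.256
  evening shift, suburban: (10,500/50,000) × 51.5 = 10.815
  night shift, urban: (10,500/50,000) × 52.8 = 11.088
  night shift, suburban: (14,000/50,000) × 58.6 = 16.408
Post-stratified estimate = 57.537 → 57.5%.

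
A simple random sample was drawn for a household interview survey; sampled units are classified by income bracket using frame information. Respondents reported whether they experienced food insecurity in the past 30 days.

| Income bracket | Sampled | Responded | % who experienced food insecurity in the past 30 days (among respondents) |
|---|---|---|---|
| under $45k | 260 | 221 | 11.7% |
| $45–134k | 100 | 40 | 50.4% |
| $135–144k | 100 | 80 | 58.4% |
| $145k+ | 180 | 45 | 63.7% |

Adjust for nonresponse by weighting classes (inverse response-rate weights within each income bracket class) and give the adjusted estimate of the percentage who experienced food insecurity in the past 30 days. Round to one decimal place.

39.7%

Response rates by class: under $45k 221/260 = 85%, $45–134k 40/100 = 40%, $135–144k 80/100 = 80%, $145k+ 45/180 = 25%.
With weight = n_sampled/n_responded per class, the weighted class total is n_sampled:
  under $45k: 260 × 11.7 = 3042
  $45–134k: 100 × 50.4 = 5040
  $135–144k: 100 × 58.4 = 5840
  $145k+: 180 × 63.7 = 11,466
Adjusted estimate = 25,388 / 640 = 39.6688 → 39.7%.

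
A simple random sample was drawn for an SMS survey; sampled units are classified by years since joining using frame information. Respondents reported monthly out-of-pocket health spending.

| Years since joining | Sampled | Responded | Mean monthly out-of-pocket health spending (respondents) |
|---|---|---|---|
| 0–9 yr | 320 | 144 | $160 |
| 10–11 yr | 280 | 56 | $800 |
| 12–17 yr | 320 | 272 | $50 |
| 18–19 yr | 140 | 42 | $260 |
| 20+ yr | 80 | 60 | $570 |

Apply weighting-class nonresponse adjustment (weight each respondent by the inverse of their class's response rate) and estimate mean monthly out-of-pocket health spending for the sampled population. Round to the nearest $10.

$330

Class response rates: 0–9 yr 144/320 = 45%, 10–11 yr 56/280 = 20%, 12–17 yr 272/320 = 85%, 18–19 yr 42/140 = 30%, 20+ yr 60/80 = 75%.
Each respondent's weight = sampled/responded in their class; summing within a class gives n_sampled, so:
  0–9 yr: 320 × 160 = 51,200
  10–11 yr: 280 × 800 = 224,000
  12–17 yr: 320 × 50 = 16,000
  18–19 yr: 140 × 260 = 36,400
  20+ yr: 80 × 570 = 45,600
Adjusted estimate = 373,200 / 1,140 = 327.368 → $330.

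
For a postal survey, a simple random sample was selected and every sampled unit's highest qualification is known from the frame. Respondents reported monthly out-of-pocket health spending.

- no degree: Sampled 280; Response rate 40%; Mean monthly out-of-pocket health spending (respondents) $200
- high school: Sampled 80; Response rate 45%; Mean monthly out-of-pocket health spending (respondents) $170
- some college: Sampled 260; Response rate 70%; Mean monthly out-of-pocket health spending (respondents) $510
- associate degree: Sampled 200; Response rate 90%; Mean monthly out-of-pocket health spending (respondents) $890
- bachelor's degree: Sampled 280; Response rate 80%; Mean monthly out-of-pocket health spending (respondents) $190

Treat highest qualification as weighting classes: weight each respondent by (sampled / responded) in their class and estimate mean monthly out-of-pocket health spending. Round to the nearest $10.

With weight = n_sampled/n_responded per class, the weighted class total is n_sampled:
  no degree: 280 × 200 = 56,000
  high school: 80 × 170 = 13,600
  some college: 260 × 510 = 132,600
  associate degree: 200 × 890 = 178,000
  bachelor's degree: 280 × 190 = 53,200
Adjusted estimate = 433,400 / 1,100 = 394 → $390.

$390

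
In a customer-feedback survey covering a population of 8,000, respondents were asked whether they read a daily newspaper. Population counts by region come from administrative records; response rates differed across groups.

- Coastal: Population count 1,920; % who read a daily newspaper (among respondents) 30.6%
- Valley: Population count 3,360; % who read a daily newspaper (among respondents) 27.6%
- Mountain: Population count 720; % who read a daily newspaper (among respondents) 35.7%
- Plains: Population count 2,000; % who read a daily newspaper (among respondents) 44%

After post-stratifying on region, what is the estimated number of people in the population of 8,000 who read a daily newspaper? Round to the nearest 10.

Apply each group's respondent rate to its population count:
  Coastal: 1,920 × 30.6% = 587.52
  Valley: 3,360 × 27.6% = 927.36
  Mountain: 720 × 35.7% = 257.04
  Plains: 2,000 × 44% = 880
Estimated total = 2651.92 → 2,650.

2,650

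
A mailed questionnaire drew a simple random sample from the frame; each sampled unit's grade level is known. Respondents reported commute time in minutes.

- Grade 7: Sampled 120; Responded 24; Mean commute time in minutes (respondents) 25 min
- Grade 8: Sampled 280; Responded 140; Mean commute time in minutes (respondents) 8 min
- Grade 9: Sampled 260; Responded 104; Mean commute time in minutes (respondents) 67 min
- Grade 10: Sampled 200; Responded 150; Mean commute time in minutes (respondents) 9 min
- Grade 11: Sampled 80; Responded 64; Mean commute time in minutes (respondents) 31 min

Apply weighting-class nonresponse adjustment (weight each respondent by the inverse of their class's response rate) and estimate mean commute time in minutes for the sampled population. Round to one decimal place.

28.7

Class response rates: Grade 7 24/120 = 20%, Grade 8 140/280 = 50%, Grade 9 104/260 = 40%, Grade 10 150/200 = 75%, Grade 11 64/80 = 80%.
Weighting each respondent by the inverse class response rate inflates each class back to its sampled size, so the class weight is n_sampled:
  Grade 7: 120 × 25 = 3000
  Grade 8: 280 × 8 = 2240
  Grade 9: 260 × 67 = 17,420
  Grade 10: 200 × 9 = 1800
  Grade 11: 80 × 31 = 2480
Adjusted estimate = 26,940 / 940 = 28.6596 → 28.7.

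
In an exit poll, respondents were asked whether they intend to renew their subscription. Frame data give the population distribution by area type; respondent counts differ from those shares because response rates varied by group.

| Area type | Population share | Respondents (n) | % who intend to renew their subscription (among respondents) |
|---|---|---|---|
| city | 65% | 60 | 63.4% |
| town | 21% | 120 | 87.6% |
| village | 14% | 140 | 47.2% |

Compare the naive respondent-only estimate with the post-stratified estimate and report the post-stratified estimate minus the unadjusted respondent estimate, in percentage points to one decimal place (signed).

Naive respondent-only estimate (weights = respondent counts):
  (60/320)×63.4 + (120/320)×87.6 + (140/320)×47.2 = 65.3875%
Reweighting by population area type shares:
  0.65×63.4 + 0.21×87.6 + 0.14×47.2 = 66.214%
Difference = 66.214 − 65.3875 = 0.8265 pp.

+0.8 percentage points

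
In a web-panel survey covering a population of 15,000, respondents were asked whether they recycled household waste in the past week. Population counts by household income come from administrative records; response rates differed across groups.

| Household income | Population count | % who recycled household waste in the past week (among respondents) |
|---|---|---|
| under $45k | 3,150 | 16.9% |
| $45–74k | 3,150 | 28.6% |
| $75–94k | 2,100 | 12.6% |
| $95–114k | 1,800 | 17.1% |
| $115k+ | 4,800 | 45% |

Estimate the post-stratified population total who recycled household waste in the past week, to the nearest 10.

4,170

Estimated count per cell = population count × respondent percentage:
  under $45k: 3,150 × 16.9% = 532.35
  $45–74k: 3,150 × 28.6% = 900.9
  $75–94k: 2,100 × 12.6% = 264.6
  $95–114k: 1,800 × 17.1% = 307.8
  $115k+: 4,800 × 45% = 2160
Estimated total = 4165.65 → 4,170.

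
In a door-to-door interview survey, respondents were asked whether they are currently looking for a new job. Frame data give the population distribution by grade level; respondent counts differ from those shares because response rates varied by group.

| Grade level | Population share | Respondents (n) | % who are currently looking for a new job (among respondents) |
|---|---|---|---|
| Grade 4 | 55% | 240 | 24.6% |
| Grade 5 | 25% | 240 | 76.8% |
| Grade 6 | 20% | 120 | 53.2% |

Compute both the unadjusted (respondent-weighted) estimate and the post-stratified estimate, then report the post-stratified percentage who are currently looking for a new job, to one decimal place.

43.4%

Unadjusted (pooled respondent) estimate weights by respondent counts:
  (240/600)×24.6 + (240/600)×76.8 + (120/600)×53.2 = 51.2%
Reweighting by population grade level shares:
  0.55×24.6 + 0.25×76.8 + 0.2×53.2 = 43.37%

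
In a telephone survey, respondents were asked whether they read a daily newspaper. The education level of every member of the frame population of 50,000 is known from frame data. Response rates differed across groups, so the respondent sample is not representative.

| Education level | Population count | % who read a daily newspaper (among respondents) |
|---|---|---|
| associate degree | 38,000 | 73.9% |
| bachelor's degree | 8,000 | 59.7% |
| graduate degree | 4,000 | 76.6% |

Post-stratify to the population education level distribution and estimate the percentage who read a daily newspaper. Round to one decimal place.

Reweight to the known education level distribution:
  associate degree: (38,000/50,000) × 73.9 = 56.164
  bachelor's degree: (8,000/50,000) × 59.7 = 9.552
  graduate degree: (4,000/50,000) × 76.6 = 6.128
Post-stratified estimate = 71.844 → 71.8%.

71.8%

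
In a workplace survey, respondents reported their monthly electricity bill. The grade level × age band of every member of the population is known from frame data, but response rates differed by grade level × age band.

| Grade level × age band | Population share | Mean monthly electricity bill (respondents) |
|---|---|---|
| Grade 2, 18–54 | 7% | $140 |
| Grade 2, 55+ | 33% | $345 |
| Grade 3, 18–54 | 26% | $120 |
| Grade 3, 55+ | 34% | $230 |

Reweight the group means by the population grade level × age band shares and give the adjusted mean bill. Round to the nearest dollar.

Each cell contributes population-share × respondent value:
  Grade 2, 18–54: 0.07 × 140 = 9.8
  Grade 2, 55+: 0.33 × 345 = 113.85
  Grade 3, 18–54: 0.26 × 120 = 31.2
  Grade 3, 55+: 0.34 × 230 = 78.2
Post-stratified estimate = 233.05 → $233.

$233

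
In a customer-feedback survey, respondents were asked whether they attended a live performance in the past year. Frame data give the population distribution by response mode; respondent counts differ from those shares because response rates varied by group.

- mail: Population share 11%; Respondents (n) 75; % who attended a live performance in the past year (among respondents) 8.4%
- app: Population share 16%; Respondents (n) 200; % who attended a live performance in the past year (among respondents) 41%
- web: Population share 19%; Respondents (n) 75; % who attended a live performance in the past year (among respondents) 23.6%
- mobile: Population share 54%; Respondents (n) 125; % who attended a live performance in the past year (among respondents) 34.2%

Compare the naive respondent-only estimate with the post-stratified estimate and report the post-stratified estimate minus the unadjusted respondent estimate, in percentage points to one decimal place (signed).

Naive respondent-only estimate (weights = respondent counts):
  (75/475)×8.4 + (200/475)×41 + (75/475)×23.6 + (125/475)×34.2 = 31.3158%
Post-stratified estimate weights by population shares:
  0.11×8.4 + 0.16×41 + 0.19×23.6 + 0.54×34.2 = 30.436%
Difference = 30.436 − 31.3158 = -0.8798 pp.

-0.9 percentage points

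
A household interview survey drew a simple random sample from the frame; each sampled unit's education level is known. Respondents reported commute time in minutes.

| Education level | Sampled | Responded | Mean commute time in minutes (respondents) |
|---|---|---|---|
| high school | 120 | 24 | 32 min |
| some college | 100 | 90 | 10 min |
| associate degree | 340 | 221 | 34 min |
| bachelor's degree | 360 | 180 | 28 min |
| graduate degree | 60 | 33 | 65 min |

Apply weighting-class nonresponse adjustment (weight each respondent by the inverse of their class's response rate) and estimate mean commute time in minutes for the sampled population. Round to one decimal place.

Class response rates: high school 24/120 = 20%, some college 90/100 = 90%, associate degree 221/340 = 65%, bachelor's degree 180/360 = 50%, graduate degree 33/60 = 55%.
Weighting each respondent by the inverse class response rate inflates each class back to its sampled size, so the class weight is n_sampled:
  high school: 120 × 32 = 3840
  some college: 100 × 10 = 1000
  associate degree: 340 × 34 = 11,560
  bachelor's degree: 360 × 28 = 10,080
  graduate degree: 60 × 65 = 3900
Adjusted estimate = 30,380 / 980 = 31 → 31.0.

31.0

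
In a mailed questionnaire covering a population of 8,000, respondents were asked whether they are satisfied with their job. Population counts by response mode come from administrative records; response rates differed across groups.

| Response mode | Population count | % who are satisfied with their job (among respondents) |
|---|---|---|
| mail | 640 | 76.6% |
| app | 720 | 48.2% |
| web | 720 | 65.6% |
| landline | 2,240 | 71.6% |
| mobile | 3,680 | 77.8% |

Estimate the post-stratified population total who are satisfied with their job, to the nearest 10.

5,780

Apply each group's respondent rate to its population count:
  mail: 640 × 76.6% = 490.24
  app: 720 × 48.2% = 347.04
  web: 720 × 65.6% = 472.32
  landline: 2,240 × 71.6% = 1603.84
  mobile: 3,680 × 77.8% = 2863.04
Estimated total = 5776.48 → 5,780.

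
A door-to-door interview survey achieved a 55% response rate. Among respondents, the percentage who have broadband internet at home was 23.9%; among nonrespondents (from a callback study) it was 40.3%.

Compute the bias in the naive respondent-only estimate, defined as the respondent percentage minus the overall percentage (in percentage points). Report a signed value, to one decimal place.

Nonresponse fraction = 1 − 0.55 = 0.45.
Bias = (nonresponse fraction) × (respondent percentage − nonrespondent percentage)
     = 0.45 × (23.9 − 40.3) = 0.45 × -16.4 = -7.38.

-7.4 percentage points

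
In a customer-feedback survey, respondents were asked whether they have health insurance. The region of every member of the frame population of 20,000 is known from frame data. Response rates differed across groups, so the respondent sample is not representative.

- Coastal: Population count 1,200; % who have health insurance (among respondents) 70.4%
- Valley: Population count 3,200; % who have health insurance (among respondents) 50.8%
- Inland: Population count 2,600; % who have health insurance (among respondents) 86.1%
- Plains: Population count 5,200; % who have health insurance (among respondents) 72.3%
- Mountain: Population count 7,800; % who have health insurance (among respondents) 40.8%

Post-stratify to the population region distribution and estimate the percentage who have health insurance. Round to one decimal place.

58.3%

Weight each group's respondent value by its population share:
  Coastal: (1,200/20,000) × 70.4 = 4.224
  Valley: (3,200/20,000) × 50.8 = 8.128
  Inland: (2,600/20,000) × 86.1 = 11.193
  Plains: (5,200/20,000) × 72.3 = 18.798
  Mountain: (7,800/20,000) × 40.8 = 15.912
Post-stratified estimate = 58.255 → 58.3%.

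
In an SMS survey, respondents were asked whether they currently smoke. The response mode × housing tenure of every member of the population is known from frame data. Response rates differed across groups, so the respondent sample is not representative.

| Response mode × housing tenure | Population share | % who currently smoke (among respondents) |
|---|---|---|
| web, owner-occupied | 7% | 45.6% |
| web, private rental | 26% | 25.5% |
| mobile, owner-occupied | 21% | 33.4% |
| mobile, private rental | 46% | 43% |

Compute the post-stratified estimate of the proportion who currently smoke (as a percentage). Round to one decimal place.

36.6%

Weight each group's respondent value by its population share:
  web, owner-occupied: 0.07 × 45.6 = 3.192
  web, private rental: 0.26 × 25.5 = 6.63
  mobile, owner-occupied: 0.21 × 33.4 = 7.014
  mobile, private rental: 0.46 × 43 = 19.78
Post-stratified estimate = 36.616 → 36.6%.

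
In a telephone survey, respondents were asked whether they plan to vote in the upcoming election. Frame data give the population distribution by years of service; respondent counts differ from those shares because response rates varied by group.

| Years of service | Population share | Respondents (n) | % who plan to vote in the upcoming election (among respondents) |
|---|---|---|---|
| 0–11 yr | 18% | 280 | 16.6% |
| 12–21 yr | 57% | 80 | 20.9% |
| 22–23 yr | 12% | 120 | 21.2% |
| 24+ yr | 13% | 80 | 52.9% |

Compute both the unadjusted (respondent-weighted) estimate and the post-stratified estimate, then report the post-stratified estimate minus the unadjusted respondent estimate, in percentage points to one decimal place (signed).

+0.9 percentage points

Unadjusted (pooled respondent) estimate weights by respondent counts:
  (280/560)×16.6 + (80/560)×20.9 + (120/560)×21.2 + (80/560)×52.9 = 23.3857%
Post-stratified estimate weights by population shares:
  0.18×16.6 + 0.57×20.9 + 0.12×21.2 + 0.13×52.9 = 24.322%
Difference = 24.322 − 23.3857 = 0.9363 pp.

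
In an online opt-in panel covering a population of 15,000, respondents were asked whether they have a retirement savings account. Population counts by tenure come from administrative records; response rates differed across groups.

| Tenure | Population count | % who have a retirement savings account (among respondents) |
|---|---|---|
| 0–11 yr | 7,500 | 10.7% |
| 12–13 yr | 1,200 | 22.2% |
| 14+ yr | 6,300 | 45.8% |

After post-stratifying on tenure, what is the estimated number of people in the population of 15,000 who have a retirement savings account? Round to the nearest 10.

3,950

Each cell contributes its population count × the respondent rate:
  0–11 yr: 7,500 × 10.7% = 802.5
  12–13 yr: 1,200 × 22.2% = 266.4
  14+ yr: 6,300 × 45.8% = 2885.4
Estimated total = 3954.3 → 3,950.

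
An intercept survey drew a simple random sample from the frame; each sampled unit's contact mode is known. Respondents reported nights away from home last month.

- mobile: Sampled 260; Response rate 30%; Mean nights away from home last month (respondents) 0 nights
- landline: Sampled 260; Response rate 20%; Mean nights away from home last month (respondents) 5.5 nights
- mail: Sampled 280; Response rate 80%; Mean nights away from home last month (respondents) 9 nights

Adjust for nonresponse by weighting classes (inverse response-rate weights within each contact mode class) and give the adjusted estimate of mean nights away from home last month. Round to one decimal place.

Each respondent's weight = sampled/responded in their class; summing within a class gives n_sampled, so:
  mobile: 260 × 0 = 0
  landline: 260 × 5.5 = 1430
  mail: 280 × 9 = 2520
Adjusted estimate = 3950 / 800 = 4.9375 → 4.9.

4.9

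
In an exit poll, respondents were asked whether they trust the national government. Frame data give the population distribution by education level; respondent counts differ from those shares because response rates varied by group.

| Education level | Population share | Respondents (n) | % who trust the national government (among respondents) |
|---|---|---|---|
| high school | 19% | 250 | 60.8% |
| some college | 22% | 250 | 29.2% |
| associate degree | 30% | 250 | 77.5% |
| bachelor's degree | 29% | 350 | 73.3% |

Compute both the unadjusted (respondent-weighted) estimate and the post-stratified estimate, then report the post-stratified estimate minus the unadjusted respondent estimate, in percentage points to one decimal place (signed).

+1.1 percentage points

Unadjusted (pooled respondent) estimate weights by respondent counts:
  (250/1100)×60.8 + (250/1100)×29.2 + (250/1100)×77.5 + (350/1100)×73.3 = 61.3909%
Post-stratifying to population shares instead:
  0.19×60.8 + 0.22×29.2 + 0.3×77.5 + 0.29×73.3 = 62.483%
Difference = 62.483 − 61.3909 = 1.0921 pp.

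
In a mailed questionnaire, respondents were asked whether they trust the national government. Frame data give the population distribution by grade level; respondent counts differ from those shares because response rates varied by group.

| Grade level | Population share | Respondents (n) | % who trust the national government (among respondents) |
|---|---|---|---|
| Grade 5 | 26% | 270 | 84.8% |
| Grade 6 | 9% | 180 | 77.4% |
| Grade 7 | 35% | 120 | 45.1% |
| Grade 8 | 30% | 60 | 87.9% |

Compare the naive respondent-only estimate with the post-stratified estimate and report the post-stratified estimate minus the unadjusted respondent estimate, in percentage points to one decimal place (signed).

-4.3 percentage points

Unadjusted (pooled respondent) estimate weights by respondent counts:
  (270/630)×84.8 + (180/630)×77.4 + (120/630)×45.1 + (60/630)×87.9 = 75.419%
Post-stratifying to population shares instead:
  0.26×84.8 + 0.09×77.4 + 0.35×45.1 + 0.3×87.9 = 71.169%
Difference = 71.169 − 75.419 = -4.25 pp.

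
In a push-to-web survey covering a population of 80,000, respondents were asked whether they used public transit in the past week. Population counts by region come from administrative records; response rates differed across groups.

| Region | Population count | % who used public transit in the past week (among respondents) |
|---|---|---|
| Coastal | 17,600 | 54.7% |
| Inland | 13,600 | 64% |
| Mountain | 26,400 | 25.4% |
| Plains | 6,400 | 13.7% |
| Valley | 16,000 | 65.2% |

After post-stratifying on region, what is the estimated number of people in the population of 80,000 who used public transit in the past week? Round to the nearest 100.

Apply each group's respondent rate to its population count:
  Coastal: 17,600 × 54.7% = 9627.2
  Inland: 13,600 × 64% = 8704
  Mountain: 26,400 × 25.4% = 6705.6
  Plains: 6,400 × 13.7% = 876.8
  Valley: 16,000 × 65.2% = 10,432
Estimated total = 36345.6 → 36,300.

36,300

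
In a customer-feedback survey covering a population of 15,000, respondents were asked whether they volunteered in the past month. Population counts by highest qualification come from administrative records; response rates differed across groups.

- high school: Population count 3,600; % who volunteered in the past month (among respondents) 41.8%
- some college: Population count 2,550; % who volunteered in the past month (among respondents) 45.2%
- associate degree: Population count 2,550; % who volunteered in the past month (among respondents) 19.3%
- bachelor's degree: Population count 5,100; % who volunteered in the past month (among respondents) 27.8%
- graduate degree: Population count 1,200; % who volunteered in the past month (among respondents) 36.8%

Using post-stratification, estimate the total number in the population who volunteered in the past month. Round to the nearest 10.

Apply each group's respondent rate to its population count:
  high school: 3,600 × 41.8% = 1504.8
  some college: 2,550 × 45.2% = 1152.6
  associate degree: 2,550 × 19.3% = 492.15
  bachelor's degree: 5,100 × 27.8% = 1417.8
  graduate degree: 1,200 × 36.8% = 441.6
Estimated total = 5008.95 → 5,010.

5,010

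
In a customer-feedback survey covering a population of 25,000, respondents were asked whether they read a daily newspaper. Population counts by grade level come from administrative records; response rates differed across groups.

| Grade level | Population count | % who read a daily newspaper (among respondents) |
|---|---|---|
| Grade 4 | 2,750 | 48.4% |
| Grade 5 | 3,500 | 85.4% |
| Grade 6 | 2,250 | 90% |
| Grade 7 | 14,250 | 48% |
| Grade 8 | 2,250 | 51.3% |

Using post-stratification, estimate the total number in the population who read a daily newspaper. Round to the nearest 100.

14,300

Each cell contributes its population count × the respondent rate:
  Grade 4: 2,750 × 48.4% = 1331
  Grade 5: 3,500 × 85.4% = 2989
  Grade 6: 2,250 × 90% = 2025
  Grade 7: 14,250 × 48% = 6840
  Grade 8: 2,250 × 51.3% = 1154.25
Estimated total = 14339.2 → 14,300.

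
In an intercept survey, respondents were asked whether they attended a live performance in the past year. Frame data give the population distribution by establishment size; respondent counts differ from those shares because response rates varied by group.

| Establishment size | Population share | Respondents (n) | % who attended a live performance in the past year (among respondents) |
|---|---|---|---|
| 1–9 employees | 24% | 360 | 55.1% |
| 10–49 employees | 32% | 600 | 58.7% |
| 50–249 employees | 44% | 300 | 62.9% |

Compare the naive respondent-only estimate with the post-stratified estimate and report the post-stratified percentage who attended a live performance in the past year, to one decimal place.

Unadjusted (pooled respondent) estimate weights by respondent counts:
  (360/1260)×55.1 + (600/1260)×58.7 + (300/1260)×62.9 = 58.6714%
Post-stratified estimate weights by population shares:
  0.24×55.1 + 0.32×58.7 + 0.44×62.9 = 59.684%

59.7%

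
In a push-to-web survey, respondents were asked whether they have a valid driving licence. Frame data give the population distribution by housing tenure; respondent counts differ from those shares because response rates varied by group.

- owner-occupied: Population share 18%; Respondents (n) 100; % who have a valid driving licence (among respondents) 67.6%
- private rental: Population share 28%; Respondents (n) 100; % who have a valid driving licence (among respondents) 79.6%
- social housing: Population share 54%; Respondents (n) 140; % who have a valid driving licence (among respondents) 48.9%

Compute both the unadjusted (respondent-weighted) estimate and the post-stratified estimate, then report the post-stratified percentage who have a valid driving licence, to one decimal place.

Without adjustment, the pooled respondent share is:
  (100/340)×67.6 + (100/340)×79.6 + (140/340)×48.9 = 63.4294%
Post-stratifying to population shares instead:
  0.18×67.6 + 0.28×79.6 + 0.54×48.9 = 60.862%

60.9%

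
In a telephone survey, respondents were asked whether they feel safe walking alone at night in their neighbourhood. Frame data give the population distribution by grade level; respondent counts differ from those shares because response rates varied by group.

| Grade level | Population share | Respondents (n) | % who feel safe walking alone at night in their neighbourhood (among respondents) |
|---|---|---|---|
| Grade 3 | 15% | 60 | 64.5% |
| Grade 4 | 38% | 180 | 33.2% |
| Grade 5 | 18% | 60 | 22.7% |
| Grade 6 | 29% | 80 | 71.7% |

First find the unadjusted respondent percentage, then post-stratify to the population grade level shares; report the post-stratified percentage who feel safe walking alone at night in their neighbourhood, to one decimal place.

Naive respondent-only estimate (weights = respondent counts):
  (60/380)×64.5 + (180/380)×33.2 + (60/380)×22.7 + (80/380)×71.7 = 44.5895%
Post-stratifying to population shares instead:
  0.15×64.5 + 0.38×33.2 + 0.18×22.7 + 0.29×71.7 = 47.17%

47.2%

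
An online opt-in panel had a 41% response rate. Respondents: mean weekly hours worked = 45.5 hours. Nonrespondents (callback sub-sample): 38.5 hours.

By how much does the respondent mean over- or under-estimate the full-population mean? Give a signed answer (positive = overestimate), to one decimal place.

Nonresponse fraction = 1 − 0.41 = 0.59.
Bias = (nonresponse fraction) × (respondent mean − nonrespondent mean)
     = 0.59 × (45.5 − 38.5) = 0.59 × 7 = 4.13.

+4.1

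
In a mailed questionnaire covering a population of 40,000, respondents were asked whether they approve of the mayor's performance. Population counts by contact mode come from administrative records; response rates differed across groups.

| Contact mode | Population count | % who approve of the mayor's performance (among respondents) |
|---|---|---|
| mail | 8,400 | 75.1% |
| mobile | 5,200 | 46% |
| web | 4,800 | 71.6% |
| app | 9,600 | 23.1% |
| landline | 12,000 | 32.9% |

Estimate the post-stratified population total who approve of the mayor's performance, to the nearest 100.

18,300

Apply each group's respondent rate to its population count:
  mail: 8,400 × 75.1% = 6308.4
  mobile: 5,200 × 46% = 2392
  web: 4,800 × 71.6% = 3436.8
  app: 9,600 × 23.1% = 2217.6
  landline: 12,000 × 32.9% = 3948
Estimated total = 18302.8 → 18,300.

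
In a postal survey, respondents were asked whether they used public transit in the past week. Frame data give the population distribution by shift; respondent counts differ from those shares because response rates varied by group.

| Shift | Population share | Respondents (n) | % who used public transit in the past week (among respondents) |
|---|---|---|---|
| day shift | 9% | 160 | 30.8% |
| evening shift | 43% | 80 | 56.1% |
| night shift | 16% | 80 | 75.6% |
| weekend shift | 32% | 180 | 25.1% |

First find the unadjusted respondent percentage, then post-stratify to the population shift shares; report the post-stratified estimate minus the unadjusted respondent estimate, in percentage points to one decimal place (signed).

+7.1 percentage points

Unadjusted (pooled respondent) estimate weights by respondent counts:
  (160/500)×30.8 + (80/500)×56.1 + (80/500)×75.6 + (180/500)×25.1 = 39.964%
Reweighting by population shift shares:
  0.09×30.8 + 0.43×56.1 + 0.16×75.6 + 0.32×25.1 = 47.023%
Difference = 47.023 − 39.964 = 7.059 pp.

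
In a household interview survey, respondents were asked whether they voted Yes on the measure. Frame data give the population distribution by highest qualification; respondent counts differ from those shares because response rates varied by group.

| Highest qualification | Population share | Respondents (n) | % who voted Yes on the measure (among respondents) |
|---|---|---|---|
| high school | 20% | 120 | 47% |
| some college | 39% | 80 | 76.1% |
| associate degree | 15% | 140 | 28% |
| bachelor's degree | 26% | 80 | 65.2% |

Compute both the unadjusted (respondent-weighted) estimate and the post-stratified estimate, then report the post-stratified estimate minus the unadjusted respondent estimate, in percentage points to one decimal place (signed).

Naive respondent-only estimate (weights = respondent counts):
  (120/420)×47 + (80/420)×76.1 + (140/420)×28 + (80/420)×65.2 = 49.6762%
Post-stratified estimate weights by population shares:
  0.2×47 + 0.39×76.1 + 0.15×28 + 0.26×65.2 = 60.231%
Difference = 60.231 − 49.6762 = 10.5548 pp.

+10.6 percentage points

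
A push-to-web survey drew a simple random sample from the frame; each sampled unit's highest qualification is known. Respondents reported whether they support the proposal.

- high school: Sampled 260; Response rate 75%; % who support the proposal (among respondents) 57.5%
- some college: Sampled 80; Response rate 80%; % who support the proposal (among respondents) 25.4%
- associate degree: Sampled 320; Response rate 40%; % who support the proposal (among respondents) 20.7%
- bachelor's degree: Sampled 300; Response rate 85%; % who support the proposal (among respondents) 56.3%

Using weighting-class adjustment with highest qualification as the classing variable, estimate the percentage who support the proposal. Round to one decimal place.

42.2%

Inverse-response-rate weighting restores each class to its sampled count, so class totals weight by n_sampled:
  high school: 260 × 57.5 = 14,950
  some college: 80 × 25.4 = 2032
  associate degree: 320 × 20.7 = 6624
  bachelor's degree: 300 × 56.3 = 16,890
Adjusted estimate = 40,496 / 960 = 42.1833 → 42.2%.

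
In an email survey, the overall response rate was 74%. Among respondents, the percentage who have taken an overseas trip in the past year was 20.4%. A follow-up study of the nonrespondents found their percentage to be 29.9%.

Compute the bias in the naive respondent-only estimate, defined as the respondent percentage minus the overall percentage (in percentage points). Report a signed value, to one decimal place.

Nonresponse fraction = 1 − 0.74 = 0.26.
Bias = (nonresponse fraction) × (respondent percentage − nonrespondent percentage)
     = 0.26 × (20.4 − 29.9) = 0.26 × -9.5 = -2.47.

-2.5 percentage points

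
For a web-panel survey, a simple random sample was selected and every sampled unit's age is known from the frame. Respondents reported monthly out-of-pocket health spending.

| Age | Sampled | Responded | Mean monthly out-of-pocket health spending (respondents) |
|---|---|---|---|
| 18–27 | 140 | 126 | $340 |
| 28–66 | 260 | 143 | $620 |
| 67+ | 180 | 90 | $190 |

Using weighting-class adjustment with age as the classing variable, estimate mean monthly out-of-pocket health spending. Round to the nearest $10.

Response rates by class: 18–27 126/140 = 90%, 28–66 143/260 = 55%, 67+ 90/180 = 50%.
Weighting each respondent by the inverse class response rate inflates each class back to its sampled size, so the class weight is n_sampled:
  18–27: 140 × 340 = 47,600
  28–66: 260 × 620 = 161,200
  67+: 180 × 190 = 34,200
Adjusted estimate = 243,000 / 580 = 418.966 → $420.

$420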